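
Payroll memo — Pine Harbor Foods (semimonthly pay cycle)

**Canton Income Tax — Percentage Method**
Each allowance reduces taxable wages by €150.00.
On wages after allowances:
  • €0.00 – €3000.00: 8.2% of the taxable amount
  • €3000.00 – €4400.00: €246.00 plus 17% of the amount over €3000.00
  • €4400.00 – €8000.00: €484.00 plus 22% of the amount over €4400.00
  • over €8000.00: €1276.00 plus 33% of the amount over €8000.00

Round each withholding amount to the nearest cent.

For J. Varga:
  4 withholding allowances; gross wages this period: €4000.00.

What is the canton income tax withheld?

€314.00

Canton Income Tax: taxable = €4000.00 − 4×€150.00 = €3400.00
  €246.00 + 17% × (€3400.00 − €3000.00) = €246.00 + 17% × €400.00 = €314.00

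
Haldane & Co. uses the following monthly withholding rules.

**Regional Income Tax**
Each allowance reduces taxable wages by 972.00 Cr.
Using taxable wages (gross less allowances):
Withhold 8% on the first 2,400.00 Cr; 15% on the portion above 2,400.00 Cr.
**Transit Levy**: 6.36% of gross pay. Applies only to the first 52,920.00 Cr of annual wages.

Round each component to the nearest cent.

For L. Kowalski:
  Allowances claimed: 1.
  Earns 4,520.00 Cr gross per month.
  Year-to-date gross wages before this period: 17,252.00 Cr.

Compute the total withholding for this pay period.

Regional Income Tax: taxable = 4,520.00 Cr − 1×972.00 Cr = 3,548.00 Cr
  192.00 Cr + 15% × (3,548.00 Cr − 2,400.00 Cr) = 192.00 Cr + 15% × 1,148.00 Cr = 364.20 Cr
Transit Levy: 6.36% × 4,520.00 Cr = 287.47 Cr
Total: 364.20 Cr + 287.47 Cr = 651.67 Cr

651.67 Cr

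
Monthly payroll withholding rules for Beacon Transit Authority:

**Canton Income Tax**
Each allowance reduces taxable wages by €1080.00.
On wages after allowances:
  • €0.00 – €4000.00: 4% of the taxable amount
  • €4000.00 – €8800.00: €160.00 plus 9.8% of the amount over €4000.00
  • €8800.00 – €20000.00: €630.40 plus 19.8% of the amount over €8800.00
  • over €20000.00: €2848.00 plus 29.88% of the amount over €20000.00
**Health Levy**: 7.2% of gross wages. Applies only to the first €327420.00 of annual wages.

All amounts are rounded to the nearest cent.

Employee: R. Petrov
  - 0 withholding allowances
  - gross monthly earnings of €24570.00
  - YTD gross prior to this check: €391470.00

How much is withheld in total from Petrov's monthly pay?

Canton Income Tax: taxable = €24570.00
  €2848.00 + 29.88% × (€24570.00 − €20000.00) = €2848.00 + 29.88% × €4570.00 = €4213.52
Health Levy: YTD €391470.00 ≥ cap €327420.00 → €0.00
Total: €4213.52 + €0.00 = €4213.52

€4213.52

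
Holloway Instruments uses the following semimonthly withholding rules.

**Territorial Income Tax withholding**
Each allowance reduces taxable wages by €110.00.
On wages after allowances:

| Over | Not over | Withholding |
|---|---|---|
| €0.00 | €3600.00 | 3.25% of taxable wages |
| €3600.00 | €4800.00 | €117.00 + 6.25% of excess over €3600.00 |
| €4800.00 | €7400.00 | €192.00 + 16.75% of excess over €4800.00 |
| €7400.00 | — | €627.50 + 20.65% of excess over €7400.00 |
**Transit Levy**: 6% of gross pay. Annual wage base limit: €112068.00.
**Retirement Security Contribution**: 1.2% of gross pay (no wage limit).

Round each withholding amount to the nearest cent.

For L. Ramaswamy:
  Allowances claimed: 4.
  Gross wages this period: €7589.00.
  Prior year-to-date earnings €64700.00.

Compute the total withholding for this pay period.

€1131.87

Territorial Income Tax: taxable = €7589.00 − 4×€110.00 = €7149.00
  €192.00 + 16.75% × (€7149.00 − €4800.00) = €192.00 + 16.75% × €2349.00 = €585.46
Transit Levy: 6% × €7589.00 = €455.34
Retirement Security Contribution: 1.2% × €7589.00 = €91.07
Total: €585.46 + €455.34 + €91.07 = €1131.87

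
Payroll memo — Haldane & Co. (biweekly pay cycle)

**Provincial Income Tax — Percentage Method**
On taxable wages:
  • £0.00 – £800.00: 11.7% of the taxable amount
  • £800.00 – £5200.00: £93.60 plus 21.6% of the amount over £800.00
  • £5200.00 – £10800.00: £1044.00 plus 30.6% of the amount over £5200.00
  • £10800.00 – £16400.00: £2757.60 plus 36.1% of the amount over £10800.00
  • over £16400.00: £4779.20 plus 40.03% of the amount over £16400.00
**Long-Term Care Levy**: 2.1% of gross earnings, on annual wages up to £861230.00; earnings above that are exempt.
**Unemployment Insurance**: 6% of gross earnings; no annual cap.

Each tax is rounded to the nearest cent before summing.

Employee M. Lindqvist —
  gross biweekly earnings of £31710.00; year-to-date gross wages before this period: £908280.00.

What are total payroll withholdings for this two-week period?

£12810.39

Provincial Income Tax: taxable = £31710.00
  £4779.20 + 40.03% × (£31710.00 − £16400.00) = £4779.20 + 40.03% × £15310.00 = £10907.79
Long-Term Care Levy: YTD £908280.00 ≥ cap £861230.00 → £0.00
Unemployment Insurance: 6% × £31710.00 = £1902.60
Total: £10907.79 + £0.00 + £1902.60 = £12810.39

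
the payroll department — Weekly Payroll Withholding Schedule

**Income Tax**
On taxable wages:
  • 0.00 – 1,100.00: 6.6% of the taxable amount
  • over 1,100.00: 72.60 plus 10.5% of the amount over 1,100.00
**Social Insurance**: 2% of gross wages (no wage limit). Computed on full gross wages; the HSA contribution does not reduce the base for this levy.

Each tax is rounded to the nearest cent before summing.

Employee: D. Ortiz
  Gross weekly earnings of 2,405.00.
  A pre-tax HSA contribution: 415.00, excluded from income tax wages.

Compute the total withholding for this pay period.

214.15

Income Tax: taxable = 2,405.00 − 415.00 = 1,990.00
  72.60 + 10.5% × (1,990.00 − 1,100.00) = 72.60 + 10.5% × 890.00 = 166.05
Social Insurance: 2% × 2,405.00 = 48.10
Total: 166.05 + 48.10 = 214.15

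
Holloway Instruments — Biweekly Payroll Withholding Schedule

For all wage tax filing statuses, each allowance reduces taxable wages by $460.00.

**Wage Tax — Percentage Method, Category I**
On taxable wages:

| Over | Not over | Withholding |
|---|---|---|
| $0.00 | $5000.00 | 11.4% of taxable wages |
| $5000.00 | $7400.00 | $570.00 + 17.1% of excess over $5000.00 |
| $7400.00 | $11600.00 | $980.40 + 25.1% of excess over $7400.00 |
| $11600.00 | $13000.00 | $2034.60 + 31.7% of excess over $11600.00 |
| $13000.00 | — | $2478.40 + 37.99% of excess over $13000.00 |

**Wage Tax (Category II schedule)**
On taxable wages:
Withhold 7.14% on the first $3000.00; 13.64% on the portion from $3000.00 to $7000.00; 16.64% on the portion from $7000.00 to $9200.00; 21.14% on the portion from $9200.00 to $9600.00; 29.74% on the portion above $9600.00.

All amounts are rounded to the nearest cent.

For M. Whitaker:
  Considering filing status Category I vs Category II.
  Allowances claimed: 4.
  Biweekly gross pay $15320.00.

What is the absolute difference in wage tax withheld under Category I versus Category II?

Wage Tax (Category I): taxable = $15320.00 − 4×$460.00 = $13480.00
  $2478.40 + 37.99% × ($13480.00 − $13000.00) = $2478.40 + 37.99% × $480.00 = $2660.75
Wage Tax (Category II): taxable = $15320.00 − 4×$460.00 = $13480.00
  $1210.44 + 29.74% × ($13480.00 − $9600.00) = $1210.44 + 29.74% × $3880.00 = $2364.35
Difference: |$2660.75 − $2364.35| = $296.40 (higher under Category I)

$296.40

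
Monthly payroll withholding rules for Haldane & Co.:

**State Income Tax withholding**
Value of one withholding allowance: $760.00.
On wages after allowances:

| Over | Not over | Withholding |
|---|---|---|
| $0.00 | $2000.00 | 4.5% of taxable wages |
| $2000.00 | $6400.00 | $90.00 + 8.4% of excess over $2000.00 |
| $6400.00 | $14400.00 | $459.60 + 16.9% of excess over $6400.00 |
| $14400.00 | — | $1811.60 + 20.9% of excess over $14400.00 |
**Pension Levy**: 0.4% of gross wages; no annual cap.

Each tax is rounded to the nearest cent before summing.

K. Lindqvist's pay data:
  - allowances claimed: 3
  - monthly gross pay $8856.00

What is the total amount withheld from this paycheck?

$524.76

State Income Tax: taxable = $8856.00 − 3×$760.00 = $6576.00
  $459.60 + 16.9% × ($6576.00 − $6400.00) = $459.60 + 16.9% × $176.00 = $489.34
Pension Levy: 0.4% × $8856.00 = $35.42
Total: $489.34 + $35.42 = $524.76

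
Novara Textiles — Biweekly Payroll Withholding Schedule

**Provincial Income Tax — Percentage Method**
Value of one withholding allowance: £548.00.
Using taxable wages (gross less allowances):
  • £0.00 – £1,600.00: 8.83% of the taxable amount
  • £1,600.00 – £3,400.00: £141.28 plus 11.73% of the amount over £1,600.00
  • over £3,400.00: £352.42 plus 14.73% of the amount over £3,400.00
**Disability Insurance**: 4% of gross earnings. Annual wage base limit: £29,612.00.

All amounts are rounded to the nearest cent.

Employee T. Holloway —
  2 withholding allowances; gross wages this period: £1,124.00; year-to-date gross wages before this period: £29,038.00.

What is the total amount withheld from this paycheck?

£25.43

Provincial Income Tax: taxable = £1,124.00 − 2×£548.00 = £28.00
  8.83% × £28.00 = £2.47
Disability Insurance: cap £29,612.00 − YTD £29,038.00 = £574.00 subject; 4% × £574.00 = £22.96
Total: £2.47 + £22.96 = £25.43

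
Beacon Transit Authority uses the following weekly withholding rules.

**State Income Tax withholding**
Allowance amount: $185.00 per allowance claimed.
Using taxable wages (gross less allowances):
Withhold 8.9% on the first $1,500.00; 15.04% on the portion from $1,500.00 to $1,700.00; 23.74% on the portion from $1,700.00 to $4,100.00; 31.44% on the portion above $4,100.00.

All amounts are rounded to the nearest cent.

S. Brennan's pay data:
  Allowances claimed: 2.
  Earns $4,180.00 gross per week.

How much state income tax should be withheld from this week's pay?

$664.49

State Income Tax: taxable = $4,180.00 − 2×$185.00 = $3,810.00
  $163.58 + 23.74% × ($3,810.00 − $1,700.00) = $163.58 + 23.74% × $2,110.00 = $664.49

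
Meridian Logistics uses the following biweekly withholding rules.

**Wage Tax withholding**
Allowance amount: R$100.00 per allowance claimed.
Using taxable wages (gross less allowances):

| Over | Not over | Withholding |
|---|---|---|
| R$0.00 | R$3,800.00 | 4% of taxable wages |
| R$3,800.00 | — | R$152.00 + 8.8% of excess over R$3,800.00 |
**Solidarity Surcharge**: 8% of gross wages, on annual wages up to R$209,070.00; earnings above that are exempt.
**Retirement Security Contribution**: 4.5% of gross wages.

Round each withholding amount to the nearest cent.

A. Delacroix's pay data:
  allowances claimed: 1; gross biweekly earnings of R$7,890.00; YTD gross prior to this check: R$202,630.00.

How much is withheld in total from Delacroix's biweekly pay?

Wage Tax: taxable = R$7,890.00 − 1×R$100.00 = R$7,790.00
  R$152.00 + 8.8% × (R$7,790.00 − R$3,800.00) = R$152.00 + 8.8% × R$3,990.00 = R$503.12
Solidarity Surcharge: cap R$209,070.00 − YTD R$202,630.00 = R$6,440.00 subject; 8% × R$6,440.00 = R$515.20
Retirement Security Contribution: 4.5% × R$7,890.00 = R$355.05
Total: R$503.12 + R$515.20 + R$355.05 = R$1,373.37

R$1,373.37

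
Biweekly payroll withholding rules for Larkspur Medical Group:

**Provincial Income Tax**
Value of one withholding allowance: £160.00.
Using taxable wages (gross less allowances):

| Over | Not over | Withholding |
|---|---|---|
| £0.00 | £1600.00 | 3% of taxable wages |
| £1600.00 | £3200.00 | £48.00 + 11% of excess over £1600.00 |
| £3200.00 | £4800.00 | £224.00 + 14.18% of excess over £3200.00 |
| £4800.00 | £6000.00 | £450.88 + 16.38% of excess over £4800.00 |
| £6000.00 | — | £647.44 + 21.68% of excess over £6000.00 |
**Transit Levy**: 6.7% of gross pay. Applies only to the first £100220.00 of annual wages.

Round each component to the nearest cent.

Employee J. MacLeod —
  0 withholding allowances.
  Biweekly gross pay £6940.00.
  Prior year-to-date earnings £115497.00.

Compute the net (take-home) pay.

£6088.77

Provincial Income Tax: taxable = £6940.00
  £647.44 + 21.68% × (£6940.00 − £6000.00) = £647.44 + 21.68% × £940.00 = £851.23
Transit Levy: YTD £115497.00 ≥ cap £100220.00 → £0.00
Total withheld: £851.23 + £0.00 = £851.23
Net pay: £6940.00 − £851.23 = £6088.77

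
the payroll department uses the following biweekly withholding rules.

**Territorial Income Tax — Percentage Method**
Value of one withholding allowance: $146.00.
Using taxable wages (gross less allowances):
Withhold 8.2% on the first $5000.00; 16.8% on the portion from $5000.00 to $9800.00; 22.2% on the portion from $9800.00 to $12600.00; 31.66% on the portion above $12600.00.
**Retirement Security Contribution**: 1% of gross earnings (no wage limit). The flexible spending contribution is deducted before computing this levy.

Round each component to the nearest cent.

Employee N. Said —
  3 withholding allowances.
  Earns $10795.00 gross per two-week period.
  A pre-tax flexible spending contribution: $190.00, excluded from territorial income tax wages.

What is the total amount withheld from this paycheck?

Territorial Income Tax: taxable = $10795.00 − $190.00 − 3×$146.00 = $10167.00
  $1216.40 + 22.2% × ($10167.00 − $9800.00) = $1216.40 + 22.2% × $367.00 = $1297.87
Retirement Security Contribution: 1% × $10605.00 = $106.05
Total: $1297.87 + $106.05 = $1403.92

$1403.92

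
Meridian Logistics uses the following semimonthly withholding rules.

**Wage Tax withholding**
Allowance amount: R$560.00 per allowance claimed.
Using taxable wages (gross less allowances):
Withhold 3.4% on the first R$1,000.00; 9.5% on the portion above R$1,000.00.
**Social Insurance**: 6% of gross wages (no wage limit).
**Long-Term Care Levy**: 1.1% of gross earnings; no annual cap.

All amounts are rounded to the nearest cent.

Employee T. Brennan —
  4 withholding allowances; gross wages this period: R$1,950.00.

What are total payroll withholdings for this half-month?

Wage Tax: taxable = R$1,950.00 − 4×R$560.00 = R$-290.00
  Taxable ≤ 0 → R$0.00
Social Insurance: 6% × R$1,950.00 = R$117.00
Long-Term Care Levy: 1.1% × R$1,950.00 = R$21.45
Total: R$0.00 + R$117.00 + R$21.45 = R$138.45

R$138.45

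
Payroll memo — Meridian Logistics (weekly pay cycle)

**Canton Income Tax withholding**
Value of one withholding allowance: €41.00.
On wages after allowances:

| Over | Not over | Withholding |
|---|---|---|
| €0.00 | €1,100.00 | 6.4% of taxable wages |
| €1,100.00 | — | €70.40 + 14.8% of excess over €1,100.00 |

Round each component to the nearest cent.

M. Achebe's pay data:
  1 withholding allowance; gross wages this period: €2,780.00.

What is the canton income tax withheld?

€312.97

Canton Income Tax: taxable = €2,780.00 − 1×€41.00 = €2,739.00
  €70.40 + 14.8% × (€2,739.00 − €1,100.00) = €70.40 + 14.8% × €1,639.00 = €312.97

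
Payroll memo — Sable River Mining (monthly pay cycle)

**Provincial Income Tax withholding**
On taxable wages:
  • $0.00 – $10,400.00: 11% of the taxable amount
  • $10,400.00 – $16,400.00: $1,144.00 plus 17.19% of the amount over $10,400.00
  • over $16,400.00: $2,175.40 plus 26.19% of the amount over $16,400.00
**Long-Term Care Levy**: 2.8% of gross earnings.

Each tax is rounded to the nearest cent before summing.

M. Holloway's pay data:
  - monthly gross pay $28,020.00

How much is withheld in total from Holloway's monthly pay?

Provincial Income Tax: taxable = $28,020.00
  $2,175.40 + 26.19% × ($28,020.00 − $16,400.00) = $2,175.40 + 26.19% × $11,620.00 = $5,218.68
Long-Term Care Levy: 2.8% × $28,020.00 = $784.56
Total: $5,218.68 + $784.56 = $6,003.24

$6,003.24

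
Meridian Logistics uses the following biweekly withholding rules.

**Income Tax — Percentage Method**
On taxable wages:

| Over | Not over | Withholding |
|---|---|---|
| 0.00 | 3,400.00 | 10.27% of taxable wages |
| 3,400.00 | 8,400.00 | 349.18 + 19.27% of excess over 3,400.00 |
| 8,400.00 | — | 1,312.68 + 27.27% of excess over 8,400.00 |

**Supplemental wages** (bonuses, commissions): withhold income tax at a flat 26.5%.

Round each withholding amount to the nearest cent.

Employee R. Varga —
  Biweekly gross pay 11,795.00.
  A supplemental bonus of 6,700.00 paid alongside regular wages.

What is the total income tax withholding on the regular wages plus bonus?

Income Tax: taxable = 11,795.00
  1,312.68 + 27.27% × (11,795.00 − 8,400.00) = 1,312.68 + 27.27% × 3,395.00 = 2,238.50
Supplemental (26.5% flat on bonus): 26.5% × 6,700.00 = 1,775.50
Total income tax: 2,238.50 + 1,775.50 = 4,014.00

4,014.00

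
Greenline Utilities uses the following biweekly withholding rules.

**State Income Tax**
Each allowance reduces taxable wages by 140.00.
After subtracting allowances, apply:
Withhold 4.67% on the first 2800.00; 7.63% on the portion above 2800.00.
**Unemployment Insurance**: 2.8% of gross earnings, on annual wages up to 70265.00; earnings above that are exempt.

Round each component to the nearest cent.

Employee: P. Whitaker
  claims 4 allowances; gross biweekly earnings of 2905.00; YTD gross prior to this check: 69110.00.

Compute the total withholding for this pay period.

State Income Tax: taxable = 2905.00 − 4×140.00 = 2345.00
  4.67% × 2345.00 = 109.51
Unemployment Insurance: cap 70265.00 − YTD 69110.00 = 1155.00 subject; 2.8% × 1155.00 = 32.34
Total: 109.51 + 32.34 = 141.85

141.85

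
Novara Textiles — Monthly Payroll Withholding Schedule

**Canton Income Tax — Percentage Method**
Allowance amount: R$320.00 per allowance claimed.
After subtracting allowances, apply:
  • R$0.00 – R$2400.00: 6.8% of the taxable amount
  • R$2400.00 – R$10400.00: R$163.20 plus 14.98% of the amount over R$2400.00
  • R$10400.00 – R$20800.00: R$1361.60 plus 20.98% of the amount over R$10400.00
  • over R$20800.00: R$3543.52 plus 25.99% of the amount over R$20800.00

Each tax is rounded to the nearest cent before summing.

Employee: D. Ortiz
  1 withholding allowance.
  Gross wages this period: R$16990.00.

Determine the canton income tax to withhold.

Canton Income Tax: taxable = R$16990.00 − 1×R$320.00 = R$16670.00
  R$1361.60 + 20.98% × (R$16670.00 − R$10400.00) = R$1361.60 + 20.98% × R$6270.00 = R$2677.05

R$2677.05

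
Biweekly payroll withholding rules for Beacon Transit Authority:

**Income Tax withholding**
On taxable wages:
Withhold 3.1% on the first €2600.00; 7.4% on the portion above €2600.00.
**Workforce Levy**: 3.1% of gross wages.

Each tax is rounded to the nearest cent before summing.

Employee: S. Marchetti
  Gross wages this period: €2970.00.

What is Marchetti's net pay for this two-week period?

€2769.95

Income Tax: taxable = €2970.00
  €80.60 + 7.4% × (€2970.00 − €2600.00) = €80.60 + 7.4% × €370.00 = €107.98
Workforce Levy: 3.1% × €2970.00 = €92.07
Total withheld: €107.98 + €92.07 = €200.05
Net pay: €2970.00 − €200.05 = €2769.95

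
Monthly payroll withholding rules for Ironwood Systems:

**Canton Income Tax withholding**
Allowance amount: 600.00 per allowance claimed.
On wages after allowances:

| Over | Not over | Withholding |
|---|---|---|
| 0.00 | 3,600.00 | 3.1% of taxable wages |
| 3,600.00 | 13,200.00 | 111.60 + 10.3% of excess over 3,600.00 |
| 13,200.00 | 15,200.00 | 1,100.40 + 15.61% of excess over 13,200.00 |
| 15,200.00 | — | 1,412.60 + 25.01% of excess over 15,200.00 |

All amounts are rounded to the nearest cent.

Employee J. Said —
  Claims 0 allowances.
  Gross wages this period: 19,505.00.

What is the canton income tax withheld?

2,489.28

Canton Income Tax: taxable = 19,505.00
  1,412.60 + 25.01% × (19,505.00 − 15,200.00) = 1,412.60 + 25.01% × 4,305.00 = 2,489.28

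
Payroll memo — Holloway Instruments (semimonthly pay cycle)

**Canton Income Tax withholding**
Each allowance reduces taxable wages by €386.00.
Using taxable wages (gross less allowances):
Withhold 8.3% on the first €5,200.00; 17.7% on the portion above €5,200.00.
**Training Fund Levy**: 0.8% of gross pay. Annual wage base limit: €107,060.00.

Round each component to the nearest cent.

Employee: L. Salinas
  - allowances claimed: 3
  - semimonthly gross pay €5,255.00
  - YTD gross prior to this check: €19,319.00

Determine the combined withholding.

Canton Income Tax: taxable = €5,255.00 − 3×€386.00 = €4,097.00
  8.3% × €4,097.00 = €340.05
Training Fund Levy: 0.8% × €5,255.00 = €42.04
Total: €340.05 + €42.04 = €382.09

€382.09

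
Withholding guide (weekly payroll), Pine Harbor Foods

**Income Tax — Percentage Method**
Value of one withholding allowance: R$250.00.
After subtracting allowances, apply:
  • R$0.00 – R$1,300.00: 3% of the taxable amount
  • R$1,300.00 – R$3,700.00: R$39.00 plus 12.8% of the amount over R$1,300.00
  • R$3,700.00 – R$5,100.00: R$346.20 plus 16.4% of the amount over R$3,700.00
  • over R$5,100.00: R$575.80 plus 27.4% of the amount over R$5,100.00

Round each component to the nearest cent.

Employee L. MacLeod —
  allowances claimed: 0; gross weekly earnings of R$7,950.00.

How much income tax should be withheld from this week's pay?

Income Tax: taxable = R$7,950.00
  R$575.80 + 27.4% × (R$7,950.00 − R$5,100.00) = R$575.80 + 27.4% × R$2,850.00 = R$1,356.70

R$1,356.70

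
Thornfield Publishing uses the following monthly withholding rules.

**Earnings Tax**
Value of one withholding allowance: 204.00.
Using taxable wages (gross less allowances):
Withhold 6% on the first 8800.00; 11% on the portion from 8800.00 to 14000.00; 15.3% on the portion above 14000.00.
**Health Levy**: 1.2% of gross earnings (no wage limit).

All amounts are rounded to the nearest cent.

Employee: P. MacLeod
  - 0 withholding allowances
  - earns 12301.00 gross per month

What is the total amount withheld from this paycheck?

Earnings Tax: taxable = 12301.00
  528.00 + 11% × (12301.00 − 8800.00) = 528.00 + 11% × 3501.00 = 913.11
Health Levy: 1.2% × 12301.00 = 147.61
Total: 913.11 + 147.61 = 1060.72

1060.72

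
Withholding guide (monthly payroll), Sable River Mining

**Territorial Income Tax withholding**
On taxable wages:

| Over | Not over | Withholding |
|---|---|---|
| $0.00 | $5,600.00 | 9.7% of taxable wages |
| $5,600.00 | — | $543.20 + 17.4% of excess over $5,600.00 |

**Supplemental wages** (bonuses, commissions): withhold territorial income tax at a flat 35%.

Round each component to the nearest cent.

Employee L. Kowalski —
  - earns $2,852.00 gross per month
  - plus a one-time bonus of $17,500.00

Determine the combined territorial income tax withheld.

Territorial Income Tax: taxable = $2,852.00
  9.7% × $2,852.00 = $276.64
Supplemental (35% flat on bonus): 35% × $17,500.00 = $6,125.00
Total territorial income tax: $276.64 + $6,125.00 = $6,401.64

$6,401.64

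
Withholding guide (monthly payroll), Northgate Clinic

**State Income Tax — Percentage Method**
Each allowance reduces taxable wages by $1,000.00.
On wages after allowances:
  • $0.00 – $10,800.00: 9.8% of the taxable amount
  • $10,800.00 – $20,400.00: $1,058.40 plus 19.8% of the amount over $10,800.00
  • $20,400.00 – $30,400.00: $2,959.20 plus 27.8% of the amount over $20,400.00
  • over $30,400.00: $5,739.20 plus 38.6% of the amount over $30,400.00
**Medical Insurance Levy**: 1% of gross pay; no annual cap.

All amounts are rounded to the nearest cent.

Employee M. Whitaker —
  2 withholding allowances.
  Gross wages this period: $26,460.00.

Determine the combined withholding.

$4,352.48

State Income Tax: taxable = $26,460.00 − 2×$1,000.00 = $24,460.00
  $2,959.20 + 27.8% × ($24,460.00 − $20,400.00) = $2,959.20 + 27.8% × $4,060.00 = $4,087.88
Medical Insurance Levy: 1% × $26,460.00 = $264.60
Total: $4,087.88 + $264.60 = $4,352.48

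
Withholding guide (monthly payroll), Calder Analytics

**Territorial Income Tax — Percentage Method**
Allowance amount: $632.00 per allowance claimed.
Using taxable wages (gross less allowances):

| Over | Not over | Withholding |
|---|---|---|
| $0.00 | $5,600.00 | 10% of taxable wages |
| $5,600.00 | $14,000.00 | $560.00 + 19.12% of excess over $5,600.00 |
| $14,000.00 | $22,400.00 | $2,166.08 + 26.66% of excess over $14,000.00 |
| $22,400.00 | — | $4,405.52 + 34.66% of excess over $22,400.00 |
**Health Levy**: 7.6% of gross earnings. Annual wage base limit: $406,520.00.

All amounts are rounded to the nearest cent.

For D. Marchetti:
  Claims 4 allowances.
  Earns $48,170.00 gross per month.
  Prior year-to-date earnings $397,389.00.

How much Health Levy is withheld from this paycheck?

$693.96

Health Levy: cap $406,520.00 − YTD $397,389.00 = $9,131.00 subject; 7.6% × $9,131.00 = $693.96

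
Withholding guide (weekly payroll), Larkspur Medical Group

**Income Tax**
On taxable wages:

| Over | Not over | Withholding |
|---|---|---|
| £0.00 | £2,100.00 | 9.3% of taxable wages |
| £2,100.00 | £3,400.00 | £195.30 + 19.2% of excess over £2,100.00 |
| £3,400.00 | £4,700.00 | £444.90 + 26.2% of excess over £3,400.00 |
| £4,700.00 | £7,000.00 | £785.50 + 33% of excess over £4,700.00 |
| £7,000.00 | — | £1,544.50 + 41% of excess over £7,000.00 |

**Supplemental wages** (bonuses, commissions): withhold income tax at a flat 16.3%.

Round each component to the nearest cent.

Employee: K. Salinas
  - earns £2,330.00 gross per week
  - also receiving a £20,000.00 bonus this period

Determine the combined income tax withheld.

£3,499.46

Income Tax: taxable = £2,330.00
  £195.30 + 19.2% × (£2,330.00 − £2,100.00) = £195.30 + 19.2% × £230.00 = £239.46
Supplemental (16.3% flat on bonus): 16.3% × £20,000.00 = £3,260.00
Total income tax: £239.46 + £3,260.00 = £3,499.46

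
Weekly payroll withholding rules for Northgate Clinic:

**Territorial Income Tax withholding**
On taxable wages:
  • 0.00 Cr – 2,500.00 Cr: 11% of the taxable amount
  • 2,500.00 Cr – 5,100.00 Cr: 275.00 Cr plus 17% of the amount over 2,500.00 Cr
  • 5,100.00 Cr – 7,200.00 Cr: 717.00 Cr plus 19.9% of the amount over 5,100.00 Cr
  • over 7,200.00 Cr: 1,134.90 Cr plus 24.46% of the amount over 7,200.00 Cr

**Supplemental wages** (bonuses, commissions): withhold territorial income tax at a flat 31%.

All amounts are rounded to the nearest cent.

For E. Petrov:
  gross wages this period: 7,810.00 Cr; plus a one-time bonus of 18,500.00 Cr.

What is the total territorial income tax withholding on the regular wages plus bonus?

Territorial Income Tax: taxable = 7,810.00 Cr
  1,134.90 Cr + 24.46% × (7,810.00 Cr − 7,200.00 Cr) = 1,134.90 Cr + 24.46% × 610.00 Cr = 1,284.11 Cr
Supplemental (31% flat on bonus): 31% × 18,500.00 Cr = 5,735.00 Cr
Total territorial income tax: 1,284.11 Cr + 5,735.00 Cr = 7,019.11 Cr

7,019.11 Cr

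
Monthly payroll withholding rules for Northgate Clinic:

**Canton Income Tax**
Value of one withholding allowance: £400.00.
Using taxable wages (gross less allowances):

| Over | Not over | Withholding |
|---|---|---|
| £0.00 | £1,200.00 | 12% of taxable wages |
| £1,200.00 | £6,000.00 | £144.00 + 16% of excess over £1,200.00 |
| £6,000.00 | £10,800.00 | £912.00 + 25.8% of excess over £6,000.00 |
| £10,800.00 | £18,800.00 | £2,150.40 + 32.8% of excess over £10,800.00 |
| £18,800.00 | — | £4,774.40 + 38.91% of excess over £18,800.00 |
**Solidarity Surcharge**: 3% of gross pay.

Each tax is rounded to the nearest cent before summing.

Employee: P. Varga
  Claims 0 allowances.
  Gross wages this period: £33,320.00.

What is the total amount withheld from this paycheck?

£11,423.73

Canton Income Tax: taxable = £33,320.00
  £4,774.40 + 38.91% × (£33,320.00 − £18,800.00) = £4,774.40 + 38.91% × £14,520.00 = £10,424.13
Solidarity Surcharge: 3% × £33,320.00 = £999.60
Total: £10,424.13 + £999.60 = £11,423.73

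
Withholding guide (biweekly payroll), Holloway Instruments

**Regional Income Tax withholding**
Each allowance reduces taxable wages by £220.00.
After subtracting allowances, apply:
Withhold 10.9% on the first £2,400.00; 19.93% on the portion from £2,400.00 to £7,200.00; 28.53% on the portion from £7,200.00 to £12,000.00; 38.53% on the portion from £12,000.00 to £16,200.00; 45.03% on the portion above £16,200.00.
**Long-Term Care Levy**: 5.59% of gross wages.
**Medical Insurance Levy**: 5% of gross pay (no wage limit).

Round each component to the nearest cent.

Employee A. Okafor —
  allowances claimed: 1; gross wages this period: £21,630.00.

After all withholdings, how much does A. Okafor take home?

Regional Income Tax: taxable = £21,630.00 − 1×£220.00 = £21,410.00
  £4,205.94 + 45.03% × (£21,410.00 − £16,200.00) = £4,205.94 + 45.03% × £5,210.00 = £6,552.00
Long-Term Care Levy: 5.59% × £21,630.00 = £1,209.12
Medical Insurance Levy: 5% × £21,630.00 = £1,081.50
Total withheld: £6,552.00 + £1,209.12 + £1,081.50 = £8,842.62
Net pay: £21,630.00 − £8,842.62 = £12,787.38

£12,787.38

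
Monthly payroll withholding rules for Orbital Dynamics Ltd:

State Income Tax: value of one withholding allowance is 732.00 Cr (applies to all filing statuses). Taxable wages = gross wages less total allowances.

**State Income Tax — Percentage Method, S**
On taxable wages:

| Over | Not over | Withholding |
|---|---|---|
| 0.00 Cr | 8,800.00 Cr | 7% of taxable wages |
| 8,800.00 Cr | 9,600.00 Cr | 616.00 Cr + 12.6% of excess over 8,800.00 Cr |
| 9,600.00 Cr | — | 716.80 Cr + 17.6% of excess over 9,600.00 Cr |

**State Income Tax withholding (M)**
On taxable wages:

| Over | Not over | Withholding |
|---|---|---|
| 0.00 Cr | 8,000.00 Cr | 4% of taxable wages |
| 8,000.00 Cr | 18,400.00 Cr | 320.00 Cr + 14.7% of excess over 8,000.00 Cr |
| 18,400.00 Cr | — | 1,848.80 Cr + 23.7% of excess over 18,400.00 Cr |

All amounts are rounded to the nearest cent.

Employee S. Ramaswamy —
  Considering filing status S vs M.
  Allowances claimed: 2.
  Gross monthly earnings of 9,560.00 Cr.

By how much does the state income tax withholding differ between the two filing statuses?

State Income Tax (S): taxable = 9,560.00 Cr − 2×732.00 Cr = 8,096.00 Cr
  7% × 8,096.00 Cr = 566.72 Cr
State Income Tax (M): taxable = 9,560.00 Cr − 2×732.00 Cr = 8,096.00 Cr
  320.00 Cr + 14.7% × (8,096.00 Cr − 8,000.00 Cr) = 320.00 Cr + 14.7% × 96.00 Cr = 334.11 Cr
Difference: |566.72 Cr − 334.11 Cr| = 232.61 Cr (higher under S)

232.61 Cr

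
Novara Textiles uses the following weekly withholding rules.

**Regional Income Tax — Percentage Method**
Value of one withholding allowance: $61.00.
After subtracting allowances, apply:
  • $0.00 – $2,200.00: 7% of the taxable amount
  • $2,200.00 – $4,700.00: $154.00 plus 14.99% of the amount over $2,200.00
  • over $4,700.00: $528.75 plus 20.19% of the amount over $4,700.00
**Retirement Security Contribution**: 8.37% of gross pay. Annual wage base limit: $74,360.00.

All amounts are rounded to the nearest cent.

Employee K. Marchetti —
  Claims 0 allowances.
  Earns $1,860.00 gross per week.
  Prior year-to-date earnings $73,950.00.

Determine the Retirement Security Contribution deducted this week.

Retirement Security Contribution: cap $74,360.00 − YTD $73,950.00 = $410.00 subject; 8.37% × $410.00 = $34.32

$34.32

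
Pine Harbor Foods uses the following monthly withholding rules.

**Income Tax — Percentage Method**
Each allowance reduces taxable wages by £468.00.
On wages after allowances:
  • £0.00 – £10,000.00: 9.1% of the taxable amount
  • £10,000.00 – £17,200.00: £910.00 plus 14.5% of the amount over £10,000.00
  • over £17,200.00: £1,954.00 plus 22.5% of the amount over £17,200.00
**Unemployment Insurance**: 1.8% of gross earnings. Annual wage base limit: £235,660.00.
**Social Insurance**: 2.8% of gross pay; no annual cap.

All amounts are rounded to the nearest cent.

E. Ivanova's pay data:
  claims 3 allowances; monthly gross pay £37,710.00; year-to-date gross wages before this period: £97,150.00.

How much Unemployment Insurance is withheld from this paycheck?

Unemployment Insurance: 1.8% × £37,710.00 = £678.78

£678.78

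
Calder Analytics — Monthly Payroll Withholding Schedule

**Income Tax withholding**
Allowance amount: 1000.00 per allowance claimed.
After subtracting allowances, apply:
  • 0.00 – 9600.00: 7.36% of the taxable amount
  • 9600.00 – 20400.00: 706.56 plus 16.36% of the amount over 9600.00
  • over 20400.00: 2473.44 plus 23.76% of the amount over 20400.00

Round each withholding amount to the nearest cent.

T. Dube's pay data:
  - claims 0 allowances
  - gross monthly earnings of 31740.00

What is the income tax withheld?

Income Tax: taxable = 31740.00
  2473.44 + 23.76% × (31740.00 − 20400.00) = 2473.44 + 23.76% × 11340.00 = 5167.82

5167.82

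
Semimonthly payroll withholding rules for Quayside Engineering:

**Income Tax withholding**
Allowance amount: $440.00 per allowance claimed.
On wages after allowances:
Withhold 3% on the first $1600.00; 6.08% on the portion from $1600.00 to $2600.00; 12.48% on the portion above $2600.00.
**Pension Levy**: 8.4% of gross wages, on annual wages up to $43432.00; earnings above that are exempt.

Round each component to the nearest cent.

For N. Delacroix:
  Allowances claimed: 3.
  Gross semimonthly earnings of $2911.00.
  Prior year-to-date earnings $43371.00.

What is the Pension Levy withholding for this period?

$5.12

Pension Levy: cap $43432.00 − YTD $43371.00 = $61.00 subject; 8.4% × $61.00 = $5.12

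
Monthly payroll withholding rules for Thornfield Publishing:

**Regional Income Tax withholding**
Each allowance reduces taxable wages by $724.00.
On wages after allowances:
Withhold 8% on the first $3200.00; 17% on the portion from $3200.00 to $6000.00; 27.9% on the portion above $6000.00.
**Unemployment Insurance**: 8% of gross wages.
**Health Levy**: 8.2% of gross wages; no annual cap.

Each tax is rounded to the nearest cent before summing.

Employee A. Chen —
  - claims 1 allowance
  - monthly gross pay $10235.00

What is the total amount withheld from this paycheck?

$3369.64

Regional Income Tax: taxable = $10235.00 − 1×$724.00 = $9511.00
  $732.00 + 27.9% × ($9511.00 − $6000.00) = $732.00 + 27.9% × $3511.00 = $1711.57
Unemployment Insurance: 8% × $10235.00 = $818.80
Health Levy: 8.2% × $10235.00 = $839.27
Total: $1711.57 + $818.80 + $839.27 = $3369.64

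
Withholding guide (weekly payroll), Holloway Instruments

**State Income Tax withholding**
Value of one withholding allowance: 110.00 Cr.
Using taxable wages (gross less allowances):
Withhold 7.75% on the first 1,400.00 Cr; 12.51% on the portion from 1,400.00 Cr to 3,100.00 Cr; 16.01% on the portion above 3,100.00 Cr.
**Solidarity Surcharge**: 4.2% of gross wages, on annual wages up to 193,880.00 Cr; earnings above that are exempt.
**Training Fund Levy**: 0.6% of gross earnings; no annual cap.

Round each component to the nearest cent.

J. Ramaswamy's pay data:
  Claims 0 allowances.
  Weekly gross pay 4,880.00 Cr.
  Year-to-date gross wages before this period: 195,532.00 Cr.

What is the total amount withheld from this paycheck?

State Income Tax: taxable = 4,880.00 Cr
  321.17 Cr + 16.01% × (4,880.00 Cr − 3,100.00 Cr) = 321.17 Cr + 16.01% × 1,780.00 Cr = 606.15 Cr
Solidarity Surcharge: YTD 195,532.00 Cr ≥ cap 193,880.00 Cr → 0.00 Cr
Training Fund Levy: 0.6% × 4,880.00 Cr = 29.28 Cr
Total: 606.15 Cr + 0.00 Cr + 29.28 Cr = 635.43 Cr

635.43 Cr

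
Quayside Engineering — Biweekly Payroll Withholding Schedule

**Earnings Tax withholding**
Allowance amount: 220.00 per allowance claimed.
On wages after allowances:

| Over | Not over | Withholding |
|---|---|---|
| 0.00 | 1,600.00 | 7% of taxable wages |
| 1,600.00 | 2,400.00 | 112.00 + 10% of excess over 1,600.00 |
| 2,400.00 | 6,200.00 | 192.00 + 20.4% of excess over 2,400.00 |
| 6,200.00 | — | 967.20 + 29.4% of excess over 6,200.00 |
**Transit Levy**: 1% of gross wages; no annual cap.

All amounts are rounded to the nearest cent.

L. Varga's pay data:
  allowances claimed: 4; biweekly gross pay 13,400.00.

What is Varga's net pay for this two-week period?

10,440.72

Earnings Tax: taxable = 13,400.00 − 4×220.00 = 12,520.00
  967.20 + 29.4% × (12,520.00 − 6,200.00) = 967.20 + 29.4% × 6,320.00 = 2,825.28
Transit Levy: 1% × 13,400.00 = 134.00
Total withheld: 2,825.28 + 134.00 = 2,959.28
Net pay: 13,400.00 − 2,959.28 = 10,440.72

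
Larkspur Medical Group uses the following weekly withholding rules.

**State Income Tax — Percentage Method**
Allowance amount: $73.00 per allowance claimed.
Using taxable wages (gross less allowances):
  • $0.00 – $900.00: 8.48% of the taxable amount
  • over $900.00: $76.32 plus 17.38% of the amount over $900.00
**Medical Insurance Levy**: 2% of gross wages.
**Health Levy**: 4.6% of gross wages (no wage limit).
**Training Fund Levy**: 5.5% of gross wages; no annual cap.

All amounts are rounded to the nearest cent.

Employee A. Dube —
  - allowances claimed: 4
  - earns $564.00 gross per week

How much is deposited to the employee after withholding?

$472.69

State Income Tax: taxable = $564.00 − 4×$73.00 = $272.00
  8.48% × $272.00 = $23.07
Medical Insurance Levy: 2% × $564.00 = $11.28
Health Levy: 4.6% × $564.00 = $25.94
Training Fund Levy: 5.5% × $564.00 = $31.02
Total withheld: $23.07 + $11.28 + $25.94 + $31.02 = $91.31
Net pay: $564.00 − $91.31 = $472.69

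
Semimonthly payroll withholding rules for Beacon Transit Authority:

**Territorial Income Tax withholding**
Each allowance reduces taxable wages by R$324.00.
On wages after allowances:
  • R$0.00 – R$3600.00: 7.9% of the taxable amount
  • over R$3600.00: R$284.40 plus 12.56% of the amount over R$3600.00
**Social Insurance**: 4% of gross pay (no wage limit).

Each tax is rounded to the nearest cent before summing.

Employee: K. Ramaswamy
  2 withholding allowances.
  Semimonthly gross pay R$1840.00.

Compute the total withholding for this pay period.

Territorial Income Tax: taxable = R$1840.00 − 2×R$324.00 = R$1192.00
  7.9% × R$1192.00 = R$94.17
Social Insurance: 4% × R$1840.00 = R$73.60
Total: R$94.17 + R$73.60 = R$167.77

R$167.77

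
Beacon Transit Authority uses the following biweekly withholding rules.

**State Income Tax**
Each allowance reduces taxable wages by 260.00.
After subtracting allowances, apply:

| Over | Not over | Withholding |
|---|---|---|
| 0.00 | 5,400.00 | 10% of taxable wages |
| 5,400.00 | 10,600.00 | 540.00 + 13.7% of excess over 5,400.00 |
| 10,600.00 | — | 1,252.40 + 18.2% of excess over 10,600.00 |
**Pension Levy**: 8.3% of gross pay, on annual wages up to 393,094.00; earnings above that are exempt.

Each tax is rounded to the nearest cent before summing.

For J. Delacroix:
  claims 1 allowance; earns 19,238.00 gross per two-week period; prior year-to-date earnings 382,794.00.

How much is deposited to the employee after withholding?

State Income Tax: taxable = 19,238.00 − 1×260.00 = 18,978.00
  1,252.40 + 18.2% × (18,978.00 − 10,600.00) = 1,252.40 + 18.2% × 8,378.00 = 2,777.20
Pension Levy: cap 393,094.00 − YTD 382,794.00 = 10,300.00 subject; 8.3% × 10,300.00 = 854.90
Total withheld: 2,777.20 + 854.90 = 3,632.10
Net pay: 19,238.00 − 3,632.10 = 15,605.90

15,605.90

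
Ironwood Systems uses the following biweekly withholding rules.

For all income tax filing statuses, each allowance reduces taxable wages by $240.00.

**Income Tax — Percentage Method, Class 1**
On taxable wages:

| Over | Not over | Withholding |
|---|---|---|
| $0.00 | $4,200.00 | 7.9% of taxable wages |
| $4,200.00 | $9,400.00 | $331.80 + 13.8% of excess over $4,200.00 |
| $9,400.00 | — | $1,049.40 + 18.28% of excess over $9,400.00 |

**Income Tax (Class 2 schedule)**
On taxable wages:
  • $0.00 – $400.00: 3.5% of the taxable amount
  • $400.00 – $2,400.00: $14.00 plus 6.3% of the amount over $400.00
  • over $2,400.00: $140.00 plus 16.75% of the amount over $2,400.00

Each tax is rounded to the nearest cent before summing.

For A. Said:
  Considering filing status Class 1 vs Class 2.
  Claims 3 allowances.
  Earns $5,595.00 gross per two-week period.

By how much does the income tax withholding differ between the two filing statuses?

$129.61

Income Tax (Class 1): taxable = $5,595.00 − 3×$240.00 = $4,875.00
  $331.80 + 13.8% × ($4,875.00 − $4,200.00) = $331.80 + 13.8% × $675.00 = $424.95
Income Tax (Class 2): taxable = $5,595.00 − 3×$240.00 = $4,875.00
  $140.00 + 16.75% × ($4,875.00 − $2,400.00) = $140.00 + 16.75% × $2,475.00 = $554.56
Difference: |$424.95 − $554.56| = $129.61 (higher under Class 2)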